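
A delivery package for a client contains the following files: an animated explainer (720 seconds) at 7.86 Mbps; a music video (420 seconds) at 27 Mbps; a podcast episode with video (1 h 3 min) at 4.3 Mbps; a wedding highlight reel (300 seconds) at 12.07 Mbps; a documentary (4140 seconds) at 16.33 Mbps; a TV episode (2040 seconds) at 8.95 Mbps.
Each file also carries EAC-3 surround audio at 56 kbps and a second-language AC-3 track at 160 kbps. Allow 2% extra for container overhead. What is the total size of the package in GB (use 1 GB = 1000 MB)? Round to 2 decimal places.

Audio total: 56 + 160 = 216 kbps = 0.216 Mbps.
animated explainer: 8.076 Mbps × 720 s × 1.02 = 5931.0 Mb
music video: 27.216 Mbps × 420 s × 1.02 = 11659.3 Mb
podcast episode with video: 4.516 Mbps × 3780 s × 1.02 = 17411.9 Mb
wedding highlight reel: 12.286 Mbps × 300 s × 1.02 = 3759.5 Mb
documentary: 16.546 Mbps × 4140 s × 1.02 = 69870.4 Mb
TV episode: 9.166 Mbps × 2040 s × 1.02 = 19072.6 Mb
Total: 127704.8 Mb = 15963.1 MB.
= 15.96 GB.

15.96 GB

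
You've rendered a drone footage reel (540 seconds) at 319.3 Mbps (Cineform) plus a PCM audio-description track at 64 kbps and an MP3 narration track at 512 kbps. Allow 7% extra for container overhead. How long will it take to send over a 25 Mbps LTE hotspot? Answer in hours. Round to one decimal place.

2.1 hours

Audio total: 64 + 512 = 576 kbps = 0.576 Mbps.
Total bitrate: 319.876 Mbps.
File: 319.876 Mbps × 540 s = 172733.0 Mb.
With 7% container overhead: ×1.07. → 184824.4 Mb.
At 25 Mbps: 184824.4 / 25 = 7393.0 s ≈ 2.05 hours.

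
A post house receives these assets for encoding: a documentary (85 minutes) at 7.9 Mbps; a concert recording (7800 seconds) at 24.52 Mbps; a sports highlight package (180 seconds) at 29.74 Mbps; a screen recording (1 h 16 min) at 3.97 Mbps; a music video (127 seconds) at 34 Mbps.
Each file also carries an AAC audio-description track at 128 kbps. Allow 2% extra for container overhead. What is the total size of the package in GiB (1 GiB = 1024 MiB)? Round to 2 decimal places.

31.06 GiB

Audio: 128 kbps = 0.128 Mbps.
documentary: 8.028 Mbps × 5100 s × 1.02 = 41761.7 Mb
concert recording: 24.648 Mbps × 7800 s × 1.02 = 196099.5 Mb
sports highlight package: 29.868 Mbps × 180 s × 1.02 = 5483.8 Mb
screen recording: 4.098 Mbps × 4560 s × 1.02 = 19060.6 Mb
music video: 34.128 Mbps × 127 s × 1.02 = 4420.9 Mb
Total: 266826.5 Mb = 33353.3 MB.
= 31.06 GiB.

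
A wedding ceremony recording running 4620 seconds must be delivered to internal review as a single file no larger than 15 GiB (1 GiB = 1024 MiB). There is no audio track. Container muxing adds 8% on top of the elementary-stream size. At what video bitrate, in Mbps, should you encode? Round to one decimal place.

Budget: 15 GiB = 128849.0 Mb.
Stream payload after overhead: 128849.0 / 1.08 = 119304.6 Mb.
Total bitrate budget: 119304.6 Mb / 4620 s = 25.824 Mbps.

25.8 Mbps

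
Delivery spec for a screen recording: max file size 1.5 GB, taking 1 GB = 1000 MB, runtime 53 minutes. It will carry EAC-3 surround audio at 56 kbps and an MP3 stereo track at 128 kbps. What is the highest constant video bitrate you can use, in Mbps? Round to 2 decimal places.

3.59 Mbps

Budget: 1.5 GB = 12000.0 Mb.
53 min = 3180 s
Total bitrate budget: 12000.0 Mb / 3180 s = 3.774 Mbps.
Audio total: 56 + 128 = 184 kbps = 0.184 Mbps.
Video: 3.774 − 0.184 = 3.590 Mbps.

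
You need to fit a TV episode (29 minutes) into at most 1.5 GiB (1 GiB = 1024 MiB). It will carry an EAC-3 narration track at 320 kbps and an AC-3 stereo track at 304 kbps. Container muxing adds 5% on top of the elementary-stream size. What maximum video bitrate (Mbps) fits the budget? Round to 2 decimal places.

Budget: 1.5 GiB = 12884.9 Mb.
Stream payload after overhead: 12884.9 / 1.05 = 12271.3 Mb.
29 min = 1740 s
Total bitrate budget: 12271.3 Mb / 1740 s = 7.052 Mbps.
Audio total: 320 + 304 = 624 kbps = 0.624 Mbps.
Video: 7.052 − 0.624 = 6.428 Mbps.

6.43 Mbps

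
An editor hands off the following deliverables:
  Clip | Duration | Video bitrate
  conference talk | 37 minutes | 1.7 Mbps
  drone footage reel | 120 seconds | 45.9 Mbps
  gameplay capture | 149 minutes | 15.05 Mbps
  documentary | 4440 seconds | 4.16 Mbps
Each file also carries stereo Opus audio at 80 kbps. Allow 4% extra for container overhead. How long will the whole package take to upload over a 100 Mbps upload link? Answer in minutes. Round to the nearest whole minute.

Audio: 80 kbps = 0.080 Mbps.
conference talk: 1.780 Mbps × 2220 s × 1.04 = 4109.7 Mb
drone footage reel: 45.980 Mbps × 120 s × 1.04 = 5738.3 Mb
gameplay capture: 15.130 Mbps × 8940 s × 1.04 = 140672.7 Mb
documentary: 4.240 Mbps × 4440 s × 1.04 = 19578.6 Mb
Total: 170099.3 Mb = 21262.4 MB.
At 100 Mbps: 170099.3 / 100 = 1701 s ≈ 28.3 minutes.

28 minutes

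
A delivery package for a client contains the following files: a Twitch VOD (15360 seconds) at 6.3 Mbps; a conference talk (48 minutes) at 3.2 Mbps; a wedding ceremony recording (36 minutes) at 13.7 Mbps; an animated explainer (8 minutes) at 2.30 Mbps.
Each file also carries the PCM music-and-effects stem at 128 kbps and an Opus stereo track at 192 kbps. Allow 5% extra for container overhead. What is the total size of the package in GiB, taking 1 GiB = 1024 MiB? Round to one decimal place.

17.5 GiB

Audio total: 128 + 192 = 320 kbps = 0.320 Mbps.
Twitch VOD: 6.620 Mbps × 15360 s × 1.05 = 106767.4 Mb
conference talk: 3.520 Mbps × 2880 s × 1.05 = 10644.5 Mb
wedding ceremony recording: 14.020 Mbps × 2160 s × 1.05 = 31797.4 Mb
animated explainer: 2.620 Mbps × 480 s × 1.05 = 1320.5 Mb
Total: 150529.7 Mb = 18816.2 MB.
= 17.52 GiB.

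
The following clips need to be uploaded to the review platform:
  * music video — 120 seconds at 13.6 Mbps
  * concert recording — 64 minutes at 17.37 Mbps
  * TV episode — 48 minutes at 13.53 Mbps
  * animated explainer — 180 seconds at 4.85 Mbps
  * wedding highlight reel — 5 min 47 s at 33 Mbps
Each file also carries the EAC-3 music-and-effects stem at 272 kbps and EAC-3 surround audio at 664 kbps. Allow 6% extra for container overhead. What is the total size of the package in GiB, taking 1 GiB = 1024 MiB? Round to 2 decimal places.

15.61 GiB

Audio total: 272 + 664 = 936 kbps = 0.936 Mbps.
music video: 14.536 Mbps × 120 s × 1.06 = 1849.0 Mb
concert recording: 18.306 Mbps × 3840 s × 1.06 = 74512.7 Mb
TV episode: 14.466 Mbps × 2880 s × 1.06 = 44161.8 Mb
animated explainer: 5.786 Mbps × 180 s × 1.06 = 1104.0 Mb
wedding highlight reel: 33.936 Mbps × 347 s × 1.06 = 12482.3 Mb
Total: 134109.8 Mb = 16763.7 MB.
= 15.61 GiB.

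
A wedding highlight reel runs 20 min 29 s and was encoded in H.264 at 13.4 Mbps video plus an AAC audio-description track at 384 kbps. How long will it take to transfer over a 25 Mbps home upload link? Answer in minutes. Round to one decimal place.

11.3 minutes

20 min 29 s = 1229 s
Audio: 384 kbps = 0.384 Mbps.
Total bitrate: 13.784 Mbps.
File: 13.784 Mbps × 1229 s = 16940.5 Mb.
At 25 Mbps: 16940.5 / 25 = 677.6 s ≈ 11.3 minutes.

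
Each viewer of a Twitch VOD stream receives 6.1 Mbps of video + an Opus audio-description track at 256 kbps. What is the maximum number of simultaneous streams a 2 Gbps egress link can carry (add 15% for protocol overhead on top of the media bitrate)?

273

Audio: 256 kbps = 0.256 Mbps.
Per-viewer media rate: 6.356 Mbps.
On the wire with 15% overhead: 7.309 Mbps.
2 Gbps = 2,000 Mbps; 2,000 / 7.309 = 273.62 → 273 viewers.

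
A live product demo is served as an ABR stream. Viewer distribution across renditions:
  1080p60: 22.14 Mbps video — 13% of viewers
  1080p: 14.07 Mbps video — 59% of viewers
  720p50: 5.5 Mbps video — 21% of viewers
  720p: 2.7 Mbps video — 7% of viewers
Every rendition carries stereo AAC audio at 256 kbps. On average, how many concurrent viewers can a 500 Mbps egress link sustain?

Audio: 256 kbps = 0.256 Mbps.
Average per-viewer bitrate: 0.13×22.396 + 0.59×14.326 + 0.21×5.756 + 0.07×2.956 = 12.780 Mbps.
500 Mbps = 500.0 Mbps; 500.0 / 12.780 = 39.13 → 39.

39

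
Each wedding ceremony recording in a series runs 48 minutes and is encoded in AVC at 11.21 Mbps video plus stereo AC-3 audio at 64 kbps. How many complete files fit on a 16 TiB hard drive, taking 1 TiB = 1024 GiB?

48 min = 2880 s
Audio: 64 kbps = 0.064 Mbps.
Total bitrate: 11.274 Mbps.
Per item: 11.274 Mbps × 2880 s = 32,469 Mb = 4,059 MB.
Capacity: 16 TiB = 140,737,488 Mb; 4334.50 items → 4334 complete.

4334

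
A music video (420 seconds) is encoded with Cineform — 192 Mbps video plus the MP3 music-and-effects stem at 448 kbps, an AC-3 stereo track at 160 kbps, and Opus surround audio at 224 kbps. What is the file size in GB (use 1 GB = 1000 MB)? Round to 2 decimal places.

10.12 GB

Audio total: 448 + 160 + 224 = 832 kbps = 0.832 Mbps.
Total bitrate: 192 + 0.832 = 192.832 Mbps.
Stream data: 192.832 Mbps × 420 s = 80989.4 Mb.
80,989 Mb ÷ 8 = 10,124 MB → 10.12 GB.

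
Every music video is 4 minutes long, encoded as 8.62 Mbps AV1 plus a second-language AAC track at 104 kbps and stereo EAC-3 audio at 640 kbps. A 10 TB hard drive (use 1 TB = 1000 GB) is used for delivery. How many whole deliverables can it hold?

35597

4 min = 240 s
Audio total: 104 + 640 = 744 kbps = 0.744 Mbps.
Total bitrate: 9.364 Mbps.
Per item: 9.364 Mbps × 240 s = 2,247 Mb = 280.9 MB.
Capacity: 10 TB = 80,000,000 Mb; 35597.32 items → 35597 complete.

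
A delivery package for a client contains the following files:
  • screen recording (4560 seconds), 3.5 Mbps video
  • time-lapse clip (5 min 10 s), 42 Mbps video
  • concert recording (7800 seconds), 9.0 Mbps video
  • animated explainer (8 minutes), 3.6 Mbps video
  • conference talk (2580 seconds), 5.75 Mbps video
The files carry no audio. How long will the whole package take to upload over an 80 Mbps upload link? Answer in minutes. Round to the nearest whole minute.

screen recording: 3.500 Mbps × 4560 s = 15960.0 Mb
time-lapse clip: 42.000 Mbps × 310 s = 13020.0 Mb
concert recording: 9.000 Mbps × 7800 s = 70200.0 Mb
animated explainer: 3.600 Mbps × 480 s = 1728.0 Mb
conference talk: 5.750 Mbps × 2580 s = 14835.0 Mb
Total: 115743.0 Mb = 14467.9 MB.
At 80 Mbps: 115743.0 / 80 = 1447 s ≈ 24.1 minutes.

24 minutes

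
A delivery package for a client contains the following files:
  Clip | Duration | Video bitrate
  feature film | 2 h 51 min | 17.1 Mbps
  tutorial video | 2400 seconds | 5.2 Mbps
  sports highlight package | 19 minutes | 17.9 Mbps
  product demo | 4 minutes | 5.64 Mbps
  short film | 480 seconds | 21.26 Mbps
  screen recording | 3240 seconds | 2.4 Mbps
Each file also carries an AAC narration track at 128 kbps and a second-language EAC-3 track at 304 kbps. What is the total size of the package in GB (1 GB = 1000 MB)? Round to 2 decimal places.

Audio total: 128 + 304 = 432 kbps = 0.432 Mbps.
feature film: 17.532 Mbps × 10260 s = 179878.3 Mb
tutorial video: 5.632 Mbps × 2400 s = 13516.8 Mb
sports highlight package: 18.332 Mbps × 1140 s = 20898.5 Mb
product demo: 6.072 Mbps × 240 s = 1457.3 Mb
short film: 21.692 Mbps × 480 s = 10412.2 Mb
screen recording: 2.832 Mbps × 3240 s = 9175.7 Mb
Total: 235338.7 Mb = 29417.3 MB.
= 29.42 GB.

29.42 GB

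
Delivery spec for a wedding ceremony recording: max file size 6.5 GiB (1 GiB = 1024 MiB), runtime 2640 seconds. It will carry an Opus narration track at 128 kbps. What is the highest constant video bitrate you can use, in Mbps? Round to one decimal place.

Budget: 6.5 GiB = 55834.6 Mb.
Total bitrate budget: 55834.6 Mb / 2640 s = 21.149 Mbps.
Audio: 128 kbps = 0.128 Mbps.
Video: 21.149 − 0.128 = 21.021 Mbps.

21.0 Mbps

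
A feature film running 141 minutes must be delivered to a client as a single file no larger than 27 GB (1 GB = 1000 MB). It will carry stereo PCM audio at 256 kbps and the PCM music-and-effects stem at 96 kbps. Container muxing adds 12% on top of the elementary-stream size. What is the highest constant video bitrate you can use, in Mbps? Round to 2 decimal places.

Budget: 27 GB = 216000.0 Mb.
Stream payload after overhead: 216000.0 / 1.12 = 192857.1 Mb.
141 min = 8460 s
Total bitrate budget: 192857.1 Mb / 8460 s = 22.796 Mbps.
Audio total: 256 + 96 = 352 kbps = 0.352 Mbps.
Video: 22.796 − 0.352 = 22.444 Mbps.

22.44 Mbps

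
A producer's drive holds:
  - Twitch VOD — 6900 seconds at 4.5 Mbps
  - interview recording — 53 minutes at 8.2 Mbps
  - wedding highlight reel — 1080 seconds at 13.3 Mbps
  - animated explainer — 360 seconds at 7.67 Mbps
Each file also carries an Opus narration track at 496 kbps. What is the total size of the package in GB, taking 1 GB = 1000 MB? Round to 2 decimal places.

10.00 GB

Audio: 496 kbps = 0.496 Mbps.
Twitch VOD: 4.996 Mbps × 6900 s = 34472.4 Mb
interview recording: 8.696 Mbps × 3180 s = 27653.3 Mb
wedding highlight reel: 13.796 Mbps × 1080 s = 14899.7 Mb
animated explainer: 8.166 Mbps × 360 s = 2939.8 Mb
Total: 79965.1 Mb = 9995.6 MB.
= 9.996 GB.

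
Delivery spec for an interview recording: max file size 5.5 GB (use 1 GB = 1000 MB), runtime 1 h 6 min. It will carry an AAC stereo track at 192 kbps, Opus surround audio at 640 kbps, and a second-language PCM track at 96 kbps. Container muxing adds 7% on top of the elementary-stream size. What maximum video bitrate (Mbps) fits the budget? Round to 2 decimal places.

Budget: 5.5 GB = 44000.0 Mb.
Stream payload after overhead: 44000.0 / 1.07 = 41121.5 Mb.
1 h 6 min = 66 min = 3960 s
Total bitrate budget: 41121.5 Mb / 3960 s = 10.384 Mbps.
Audio total: 192 + 640 + 96 = 928 kbps = 0.928 Mbps.
Video: 10.384 − 0.928 = 9.456 Mbps.

9.46 Mbps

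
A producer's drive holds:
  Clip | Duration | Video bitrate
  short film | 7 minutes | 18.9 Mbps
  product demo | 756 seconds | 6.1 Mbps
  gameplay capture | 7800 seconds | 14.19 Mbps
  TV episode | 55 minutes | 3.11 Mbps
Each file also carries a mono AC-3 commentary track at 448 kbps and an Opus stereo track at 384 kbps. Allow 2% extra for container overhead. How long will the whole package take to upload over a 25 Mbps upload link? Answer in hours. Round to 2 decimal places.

1.63 hours

Audio total: 448 + 384 = 832 kbps = 0.832 Mbps.
short film: 19.732 Mbps × 420 s × 1.02 = 8453.2 Mb
product demo: 6.932 Mbps × 756 s × 1.02 = 5345.4 Mb
gameplay capture: 15.022 Mbps × 7800 s × 1.02 = 119515.0 Mb
TV episode: 3.942 Mbps × 3300 s × 1.02 = 13268.8 Mb
Total: 146582.4 Mb = 18322.8 MB.
At 25 Mbps: 146582.4 / 25 = 5863 s ≈ 1.63 hours.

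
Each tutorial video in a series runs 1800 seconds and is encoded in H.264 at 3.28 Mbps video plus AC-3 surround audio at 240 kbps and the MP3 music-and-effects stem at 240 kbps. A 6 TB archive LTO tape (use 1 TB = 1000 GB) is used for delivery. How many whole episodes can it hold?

7092

Audio total: 240 + 240 = 480 kbps = 0.480 Mbps.
Total bitrate: 3.760 Mbps.
Per item: 3.760 Mbps × 1800 s = 6,768 Mb = 846.0 MB.
Capacity: 6 TB = 48,000,000 Mb; 7092.20 items → 7092 complete.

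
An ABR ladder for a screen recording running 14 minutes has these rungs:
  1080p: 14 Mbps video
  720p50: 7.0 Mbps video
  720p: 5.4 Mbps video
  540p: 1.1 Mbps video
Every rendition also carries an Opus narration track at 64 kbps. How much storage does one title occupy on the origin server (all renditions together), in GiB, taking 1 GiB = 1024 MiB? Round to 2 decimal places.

2.71 GiB

14 min = 840 s
Audio: 64 kbps = 0.064 Mbps.
Sum of rendition bitrates: (14+0.064) + (7.0+0.064) + (5.4+0.064) + (1.1+0.064) = 27.756 Mbps.
× 840 s = 23,315 Mb = 2,914 MB = 2.714 GiB.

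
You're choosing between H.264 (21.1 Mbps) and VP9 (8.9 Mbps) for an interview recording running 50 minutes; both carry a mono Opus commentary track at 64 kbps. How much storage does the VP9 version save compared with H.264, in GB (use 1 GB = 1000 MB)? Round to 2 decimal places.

4.58 GB

50 min = 3000 s
Audio: 64 kbps = 0.064 Mbps.
H.264: 21.164 Mbps × 3000 s = 63492.0 Mb = 7.936 GB.
VP9: 8.964 Mbps × 3000 s = 26892.0 Mb = 3.361 GB.
Saving: 7.936 − 3.361 = 4.575 GB.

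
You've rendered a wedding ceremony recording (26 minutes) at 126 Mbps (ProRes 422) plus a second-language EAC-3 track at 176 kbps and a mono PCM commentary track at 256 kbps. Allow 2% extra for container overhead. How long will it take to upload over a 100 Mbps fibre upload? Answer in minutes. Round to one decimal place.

33.5 minutes

26 min = 1560 s
Audio total: 176 + 256 = 432 kbps = 0.432 Mbps.
Total bitrate: 126.432 Mbps.
File: 126.432 Mbps × 1560 s = 197233.9 Mb.
With 2% container overhead: ×1.02. → 201178.6 Mb.
At 100 Mbps: 201178.6 / 100 = 2011.8 s ≈ 33.5 minutes.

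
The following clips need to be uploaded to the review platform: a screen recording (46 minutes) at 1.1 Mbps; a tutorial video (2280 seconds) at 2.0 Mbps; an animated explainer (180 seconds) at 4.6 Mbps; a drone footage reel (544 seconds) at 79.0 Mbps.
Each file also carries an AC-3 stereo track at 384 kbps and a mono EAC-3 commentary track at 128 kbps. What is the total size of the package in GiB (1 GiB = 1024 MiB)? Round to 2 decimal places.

Audio total: 384 + 128 = 512 kbps = 0.512 Mbps.
screen recording: 1.612 Mbps × 2760 s = 4449.1 Mb
tutorial video: 2.512 Mbps × 2280 s = 5727.4 Mb
animated explainer: 5.112 Mbps × 180 s = 920.2 Mb
drone footage reel: 79.512 Mbps × 544 s = 43254.5 Mb
Total: 54351.2 Mb = 6793.9 MB.
= 6.327 GiB.

6.33 GiB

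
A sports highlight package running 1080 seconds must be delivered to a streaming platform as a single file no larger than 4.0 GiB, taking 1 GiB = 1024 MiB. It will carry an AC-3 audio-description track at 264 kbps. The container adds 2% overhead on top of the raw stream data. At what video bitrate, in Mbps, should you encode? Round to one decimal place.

30.9 Mbps

Budget: 4.0 GiB = 34359.7 Mb.
Stream payload after overhead: 34359.7 / 1.02 = 33686.0 Mb.
Total bitrate budget: 33686.0 Mb / 1080 s = 31.191 Mbps.
Audio: 264 kbps = 0.264 Mbps.
Video: 31.191 − 0.264 = 30.927 Mbps.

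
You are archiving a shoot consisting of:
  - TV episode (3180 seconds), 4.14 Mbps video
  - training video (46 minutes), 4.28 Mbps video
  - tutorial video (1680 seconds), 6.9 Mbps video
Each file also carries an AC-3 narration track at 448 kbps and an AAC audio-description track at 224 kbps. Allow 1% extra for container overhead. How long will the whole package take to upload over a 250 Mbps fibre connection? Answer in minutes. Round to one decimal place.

2.8 minutes

Audio total: 448 + 224 = 672 kbps = 0.672 Mbps.
TV episode: 4.812 Mbps × 3180 s × 1.01 = 15455.2 Mb
training video: 4.952 Mbps × 2760 s × 1.01 = 13804.2 Mb
tutorial video: 7.572 Mbps × 1680 s × 1.01 = 12848.2 Mb
Total: 42107.5 Mb = 5263.4 MB.
At 250 Mbps: 42107.5 / 250 = 168 s ≈ 2.81 minutes.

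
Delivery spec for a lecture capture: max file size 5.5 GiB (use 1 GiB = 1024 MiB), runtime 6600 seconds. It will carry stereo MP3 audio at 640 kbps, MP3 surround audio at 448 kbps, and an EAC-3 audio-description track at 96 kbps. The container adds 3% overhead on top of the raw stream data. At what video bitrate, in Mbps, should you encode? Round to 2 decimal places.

Budget: 5.5 GiB = 47244.6 Mb.
Stream payload after overhead: 47244.6 / 1.03 = 45868.6 Mb.
Total bitrate budget: 45868.6 Mb / 6600 s = 6.950 Mbps.
Audio total: 640 + 448 + 96 = 1184 kbps = 1.184 Mbps.
Video: 6.950 − 1.184 = 5.766 Mbps.

5.77 Mbps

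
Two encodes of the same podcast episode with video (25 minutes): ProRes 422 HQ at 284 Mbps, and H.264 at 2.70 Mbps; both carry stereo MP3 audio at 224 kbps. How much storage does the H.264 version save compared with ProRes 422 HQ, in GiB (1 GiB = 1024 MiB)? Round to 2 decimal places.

25 min = 1500 s
Audio: 224 kbps = 0.224 Mbps.
ProRes 422 HQ: 284.224 Mbps × 1500 s = 426336.0 Mb = 49.632 GiB.
H.264: 2.924 Mbps × 1500 s = 4386.0 Mb = 0.511 GiB.
Saving: 49.632 − 0.511 = 49.121 GiB.

49.12 GiB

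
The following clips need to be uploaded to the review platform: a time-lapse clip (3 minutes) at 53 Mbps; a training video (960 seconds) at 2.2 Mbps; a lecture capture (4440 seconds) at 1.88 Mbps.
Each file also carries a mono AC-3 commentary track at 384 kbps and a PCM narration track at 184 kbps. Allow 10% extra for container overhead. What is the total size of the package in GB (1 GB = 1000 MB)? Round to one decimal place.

3.2 GB

Audio total: 384 + 184 = 568 kbps = 0.568 Mbps.
time-lapse clip: 53.568 Mbps × 180 s × 1.10 = 10606.5 Mb
training video: 2.768 Mbps × 960 s × 1.10 = 2923.0 Mb
lecture capture: 2.448 Mbps × 4440 s × 1.10 = 11956.0 Mb
Total: 25485.5 Mb = 3185.7 MB.
= 3.186 GB.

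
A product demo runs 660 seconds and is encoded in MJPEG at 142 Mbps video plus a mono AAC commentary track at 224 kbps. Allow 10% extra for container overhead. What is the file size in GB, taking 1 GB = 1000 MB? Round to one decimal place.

12.9 GB

Audio: 224 kbps = 0.224 Mbps.
Total bitrate: 142 + 0.224 = 142.224 Mbps.
Stream data: 142.224 Mbps × 660 s = 93867.8 Mb.
With 10% container overhead: ×1.10.
103,255 Mb ÷ 8 = 12,907 MB → 12.91 GB.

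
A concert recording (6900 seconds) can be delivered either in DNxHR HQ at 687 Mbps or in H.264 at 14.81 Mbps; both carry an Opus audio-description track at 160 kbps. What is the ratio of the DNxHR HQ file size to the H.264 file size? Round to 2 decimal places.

45.90

Audio: 160 kbps = 0.160 Mbps.
DNxHR HQ: 687.160 Mbps × 6900 s = 4741404.0 Mb = 592.676 GB.
H.264: 14.970 Mbps × 6900 s = 103293.0 Mb = 12.912 GB.
Ratio: 592.676 / 12.912 = 45.902.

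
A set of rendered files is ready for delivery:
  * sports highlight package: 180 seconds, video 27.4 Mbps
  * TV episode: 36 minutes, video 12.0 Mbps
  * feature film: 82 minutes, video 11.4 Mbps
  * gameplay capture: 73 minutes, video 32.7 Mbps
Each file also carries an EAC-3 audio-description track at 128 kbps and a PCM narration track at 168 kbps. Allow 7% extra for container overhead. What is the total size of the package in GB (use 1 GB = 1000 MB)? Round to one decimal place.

Audio total: 128 + 168 = 296 kbps = 0.296 Mbps.
sports highlight package: 27.696 Mbps × 180 s × 1.07 = 5334.2 Mb
TV episode: 12.296 Mbps × 2160 s × 1.07 = 28418.5 Mb
feature film: 11.696 Mbps × 4920 s × 1.07 = 61572.4 Mb
gameplay capture: 32.996 Mbps × 4380 s × 1.07 = 154639.1 Mb
Total: 249964.2 Mb = 31245.5 MB.
= 31.25 GB.

31.2 GB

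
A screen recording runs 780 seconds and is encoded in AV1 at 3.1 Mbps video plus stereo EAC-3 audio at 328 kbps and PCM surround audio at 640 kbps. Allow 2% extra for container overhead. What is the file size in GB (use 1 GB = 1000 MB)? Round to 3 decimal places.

Audio total: 328 + 640 = 968 kbps = 0.968 Mbps.
Total bitrate: 3.1 + 0.968 = 4.068 Mbps.
Stream data: 4.068 Mbps × 780 s = 3173.0 Mb.
With 2% container overhead: ×1.02.
3,237 Mb ÷ 8 = 404.6 MB → 0.4046 GB.

0.405 GB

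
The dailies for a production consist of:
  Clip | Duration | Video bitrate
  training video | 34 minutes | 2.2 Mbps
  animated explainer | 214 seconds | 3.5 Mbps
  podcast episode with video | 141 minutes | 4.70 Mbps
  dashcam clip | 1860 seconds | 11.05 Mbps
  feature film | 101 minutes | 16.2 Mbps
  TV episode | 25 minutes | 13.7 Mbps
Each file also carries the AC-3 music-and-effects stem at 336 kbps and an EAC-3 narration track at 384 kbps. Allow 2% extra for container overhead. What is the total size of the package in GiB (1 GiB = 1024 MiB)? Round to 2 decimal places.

Audio total: 336 + 384 = 720 kbps = 0.720 Mbps.
training video: 2.920 Mbps × 2040 s × 1.02 = 6075.9 Mb
animated explainer: 4.220 Mbps × 214 s × 1.02 = 921.1 Mb
podcast episode with video: 5.420 Mbps × 8460 s × 1.02 = 46770.3 Mb
dashcam clip: 11.770 Mbps × 1860 s × 1.02 = 22330.0 Mb
feature film: 16.920 Mbps × 6060 s × 1.02 = 104585.9 Mb
TV episode: 14.420 Mbps × 1500 s × 1.02 = 22062.6 Mb
Total: 202745.9 Mb = 25343.2 MB.
= 23.60 GiB.

23.60 GiB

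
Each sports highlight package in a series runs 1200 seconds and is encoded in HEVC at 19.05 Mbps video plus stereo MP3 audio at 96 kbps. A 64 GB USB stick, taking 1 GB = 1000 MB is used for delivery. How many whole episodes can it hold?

22

Audio: 96 kbps = 0.096 Mbps.
Total bitrate: 19.146 Mbps.
Per item: 19.146 Mbps × 1200 s = 22,975 Mb = 2,872 MB.
Capacity: 64 GB = 512,000 Mb; 22.28 items → 22 complete.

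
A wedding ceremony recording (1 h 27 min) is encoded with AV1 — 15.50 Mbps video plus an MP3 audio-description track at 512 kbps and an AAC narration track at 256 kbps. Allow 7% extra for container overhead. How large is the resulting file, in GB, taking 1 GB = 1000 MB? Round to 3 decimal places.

11.358 GB

1 h 27 min = 87 min = 5220 s
Audio total: 512 + 256 = 768 kbps = 0.768 Mbps.
Total bitrate: 15.50 + 0.768 = 16.268 Mbps.
Stream data: 16.268 Mbps × 5220 s = 84919.0 Mb.
With 7% container overhead: ×1.07.
90,863 Mb ÷ 8 = 11,358 MB → 11.36 GB.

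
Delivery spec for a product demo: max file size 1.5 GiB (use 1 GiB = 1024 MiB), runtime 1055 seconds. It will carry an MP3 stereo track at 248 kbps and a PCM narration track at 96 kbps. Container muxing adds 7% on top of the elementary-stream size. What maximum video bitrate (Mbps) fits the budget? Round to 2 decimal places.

11.07 Mbps

Budget: 1.5 GiB = 12884.9 Mb.
Stream payload after overhead: 12884.9 / 1.07 = 12042.0 Mb.
Total bitrate budget: 12042.0 Mb / 1055 s = 11.414 Mbps.
Audio total: 248 + 96 = 344 kbps = 0.344 Mbps.
Video: 11.414 − 0.344 = 11.070 Mbps.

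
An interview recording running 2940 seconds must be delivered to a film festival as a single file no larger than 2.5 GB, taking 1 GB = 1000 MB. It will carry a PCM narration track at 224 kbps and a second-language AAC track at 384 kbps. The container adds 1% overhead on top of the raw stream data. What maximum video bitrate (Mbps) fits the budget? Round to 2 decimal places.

Budget: 2.5 GB = 20000.0 Mb.
Stream payload after overhead: 20000.0 / 1.01 = 19802.0 Mb.
Total bitrate budget: 19802.0 Mb / 2940 s = 6.735 Mbps.
Audio total: 224 + 384 = 608 kbps = 0.608 Mbps.
Video: 6.735 − 0.608 = 6.127 Mbps.

6.13 Mbps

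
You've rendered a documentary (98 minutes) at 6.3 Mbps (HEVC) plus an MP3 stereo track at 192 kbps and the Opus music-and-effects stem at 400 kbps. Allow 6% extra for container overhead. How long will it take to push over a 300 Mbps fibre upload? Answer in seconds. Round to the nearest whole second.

143 seconds

98 min = 5880 s
Audio total: 192 + 400 = 592 kbps = 0.592 Mbps.
Total bitrate: 6.892 Mbps.
File: 6.892 Mbps × 5880 s = 40525.0 Mb.
With 6% container overhead: ×1.06. → 42956.5 Mb.
At 300 Mbps: 42956.5 / 300 = 143.2 s ≈ 143 seconds.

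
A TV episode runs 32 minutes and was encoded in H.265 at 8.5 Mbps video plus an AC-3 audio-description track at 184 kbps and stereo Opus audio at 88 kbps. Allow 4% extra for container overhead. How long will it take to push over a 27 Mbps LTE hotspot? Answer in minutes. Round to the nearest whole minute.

32 min = 1920 s
Audio total: 184 + 88 = 272 kbps = 0.272 Mbps.
Total bitrate: 8.772 Mbps.
File: 8.772 Mbps × 1920 s = 16842.2 Mb.
With 4% container overhead: ×1.04. → 17515.9 Mb.
At 27 Mbps: 17515.9 / 27 = 648.7 s ≈ 10.8 minutes.

11 minutes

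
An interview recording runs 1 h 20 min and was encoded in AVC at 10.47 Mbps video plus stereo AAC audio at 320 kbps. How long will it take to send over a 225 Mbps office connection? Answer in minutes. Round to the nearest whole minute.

4 minutes

1 h 20 min = 80 min = 4800 s
Audio: 320 kbps = 0.320 Mbps.
Total bitrate: 10.790 Mbps.
File: 10.790 Mbps × 4800 s = 51792.0 Mb.
At 225 Mbps: 51792.0 / 225 = 230.2 s ≈ 3.84 minutes.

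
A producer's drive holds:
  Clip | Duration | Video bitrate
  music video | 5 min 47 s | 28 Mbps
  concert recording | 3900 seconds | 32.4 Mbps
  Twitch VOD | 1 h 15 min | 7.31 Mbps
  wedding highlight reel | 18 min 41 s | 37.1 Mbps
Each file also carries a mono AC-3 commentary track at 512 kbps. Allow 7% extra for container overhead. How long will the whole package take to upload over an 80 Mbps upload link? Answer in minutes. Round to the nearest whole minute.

Audio: 512 kbps = 0.512 Mbps.
music video: 28.512 Mbps × 347 s × 1.07 = 10586.2 Mb
concert recording: 32.912 Mbps × 3900 s × 1.07 = 137341.8 Mb
Twitch VOD: 7.822 Mbps × 4500 s × 1.07 = 37662.9 Mb
wedding highlight reel: 37.612 Mbps × 1121 s × 1.07 = 45114.5 Mb
Total: 230705.4 Mb = 28838.2 MB.
At 80 Mbps: 230705.4 / 80 = 2884 s ≈ 48.1 minutes.

48 minutes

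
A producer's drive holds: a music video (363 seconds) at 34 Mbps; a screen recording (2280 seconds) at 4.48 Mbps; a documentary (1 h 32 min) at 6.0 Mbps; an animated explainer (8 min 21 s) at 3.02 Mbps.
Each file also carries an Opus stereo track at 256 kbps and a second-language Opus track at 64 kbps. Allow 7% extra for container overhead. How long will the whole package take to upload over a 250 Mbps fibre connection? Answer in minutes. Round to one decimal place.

Audio total: 256 + 64 = 320 kbps = 0.320 Mbps.
music video: 34.320 Mbps × 363 s × 1.07 = 13330.2 Mb
screen recording: 4.800 Mbps × 2280 s × 1.07 = 11710.1 Mb
documentary: 6.320 Mbps × 5520 s × 1.07 = 37328.4 Mb
animated explainer: 3.340 Mbps × 501 s × 1.07 = 1790.5 Mb
Total: 64159.2 Mb = 8019.9 MB.
At 250 Mbps: 64159.2 / 250 = 257 s ≈ 4.28 minutes.

4.3 minutes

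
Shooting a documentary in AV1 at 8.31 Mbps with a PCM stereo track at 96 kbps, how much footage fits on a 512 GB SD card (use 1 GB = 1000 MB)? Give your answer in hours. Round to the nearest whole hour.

Audio: 96 kbps = 0.096 Mbps.
Total bitrate: 8.31 + 0.096 = 8.406 Mbps.
Capacity: 512 GB = 4,096,000 Mb.
Recording time: 4,096,000 / 8.406 = 487,271 s ≈ 135 hours.

135 hours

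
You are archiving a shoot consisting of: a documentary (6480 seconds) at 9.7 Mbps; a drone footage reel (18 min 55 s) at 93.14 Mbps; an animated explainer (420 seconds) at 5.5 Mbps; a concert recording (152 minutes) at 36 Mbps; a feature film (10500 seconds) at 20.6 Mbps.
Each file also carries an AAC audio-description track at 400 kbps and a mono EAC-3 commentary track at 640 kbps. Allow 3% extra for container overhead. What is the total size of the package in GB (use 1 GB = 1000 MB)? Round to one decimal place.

Audio total: 400 + 640 = 1040 kbps = 1.040 Mbps.
documentary: 10.740 Mbps × 6480 s × 1.03 = 71683.1 Mb
drone footage reel: 94.180 Mbps × 1135 s × 1.03 = 110101.1 Mb
animated explainer: 6.540 Mbps × 420 s × 1.03 = 2829.2 Mb
concert recording: 37.040 Mbps × 9120 s × 1.03 = 347938.9 Mb
feature film: 21.640 Mbps × 10500 s × 1.03 = 234036.6 Mb
Total: 766588.9 Mb = 95823.6 MB.
= 95.82 GB.

95.8 GB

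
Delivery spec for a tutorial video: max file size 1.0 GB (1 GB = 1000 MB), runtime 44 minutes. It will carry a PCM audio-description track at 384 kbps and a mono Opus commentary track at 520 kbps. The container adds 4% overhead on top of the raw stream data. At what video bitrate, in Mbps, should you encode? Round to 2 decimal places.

2.01 Mbps

Budget: 1.0 GB = 8000.0 Mb.
Stream payload after overhead: 8000.0 / 1.04 = 7692.3 Mb.
44 min = 2640 s
Total bitrate budget: 7692.3 Mb / 2640 s = 2.914 Mbps.
Audio total: 384 + 520 = 904 kbps = 0.904 Mbps.
Video: 2.914 − 0.904 = 2.010 Mbps.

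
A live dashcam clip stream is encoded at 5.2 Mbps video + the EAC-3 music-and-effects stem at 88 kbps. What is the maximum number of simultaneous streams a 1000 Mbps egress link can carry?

189

Audio: 88 kbps = 0.088 Mbps.
Per-viewer media rate: 5.288 Mbps.
1000 Mbps = 1,000 Mbps; 1,000 / 5.288 = 189.11 → 189 viewers.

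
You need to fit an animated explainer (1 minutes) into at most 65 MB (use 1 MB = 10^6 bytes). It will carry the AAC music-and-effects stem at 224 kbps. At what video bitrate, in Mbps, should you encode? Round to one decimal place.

8.4 Mbps

Budget: 65 MB = 520.0 Mb.
Total bitrate budget: 520.0 Mb / 60 s = 8.667 Mbps.
Audio: 224 kbps = 0.224 Mbps.
Video: 8.667 − 0.224 = 8.443 Mbps.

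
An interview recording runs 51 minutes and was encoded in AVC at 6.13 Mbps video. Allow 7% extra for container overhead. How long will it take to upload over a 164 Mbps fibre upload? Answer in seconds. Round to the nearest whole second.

51 min = 3060 s
File: 6.130 Mbps × 3060 s = 18757.8 Mb.
With 7% container overhead: ×1.07. → 20070.8 Mb.
At 164 Mbps: 20070.8 / 164 = 122.4 s ≈ 122 seconds.

122 seconds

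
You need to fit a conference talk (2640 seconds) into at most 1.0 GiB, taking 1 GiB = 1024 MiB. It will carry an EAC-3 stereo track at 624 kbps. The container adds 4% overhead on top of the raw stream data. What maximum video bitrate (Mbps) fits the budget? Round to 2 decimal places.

Budget: 1.0 GiB = 8589.9 Mb.
Stream payload after overhead: 8589.9 / 1.04 = 8259.6 Mb.
Total bitrate budget: 8259.6 Mb / 2640 s = 3.129 Mbps.
Audio: 624 kbps = 0.624 Mbps.
Video: 3.129 − 0.624 = 2.505 Mbps.

2.50 Mbps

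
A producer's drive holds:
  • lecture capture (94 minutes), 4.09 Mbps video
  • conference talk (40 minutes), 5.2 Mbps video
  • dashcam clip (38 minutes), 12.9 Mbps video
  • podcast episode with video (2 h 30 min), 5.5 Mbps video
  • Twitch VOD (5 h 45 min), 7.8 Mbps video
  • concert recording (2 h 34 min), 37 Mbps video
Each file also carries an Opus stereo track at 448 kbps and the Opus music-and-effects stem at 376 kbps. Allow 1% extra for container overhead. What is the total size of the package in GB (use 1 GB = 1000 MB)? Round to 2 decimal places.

Audio total: 448 + 376 = 824 kbps = 0.824 Mbps.
lecture capture: 4.914 Mbps × 5640 s × 1.01 = 27992.1 Mb
conference talk: 6.024 Mbps × 2400 s × 1.01 = 14602.2 Mb
dashcam clip: 13.724 Mbps × 2280 s × 1.01 = 31603.6 Mb
podcast episode with video: 6.324 Mbps × 9000 s × 1.01 = 57485.2 Mb
Twitch VOD: 8.624 Mbps × 20700 s × 1.01 = 180302.0 Mb
concert recording: 37.824 Mbps × 9240 s × 1.01 = 352988.7 Mb
Total: 664973.7 Mb = 83121.7 MB.
= 83.12 GB.

83.12 GB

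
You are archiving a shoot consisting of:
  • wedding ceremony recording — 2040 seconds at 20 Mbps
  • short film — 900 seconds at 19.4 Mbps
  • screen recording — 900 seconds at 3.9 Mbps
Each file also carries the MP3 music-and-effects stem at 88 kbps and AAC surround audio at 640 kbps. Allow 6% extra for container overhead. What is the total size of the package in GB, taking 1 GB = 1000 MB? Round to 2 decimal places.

8.55 GB

Audio total: 88 + 640 = 728 kbps = 0.728 Mbps.
wedding ceremony recording: 20.728 Mbps × 2040 s × 1.06 = 44822.2 Mb
short film: 20.128 Mbps × 900 s × 1.06 = 19202.1 Mb
screen recording: 4.628 Mbps × 900 s × 1.06 = 4415.1 Mb
Total: 68439.5 Mb = 8554.9 MB.
= 8.555 GB.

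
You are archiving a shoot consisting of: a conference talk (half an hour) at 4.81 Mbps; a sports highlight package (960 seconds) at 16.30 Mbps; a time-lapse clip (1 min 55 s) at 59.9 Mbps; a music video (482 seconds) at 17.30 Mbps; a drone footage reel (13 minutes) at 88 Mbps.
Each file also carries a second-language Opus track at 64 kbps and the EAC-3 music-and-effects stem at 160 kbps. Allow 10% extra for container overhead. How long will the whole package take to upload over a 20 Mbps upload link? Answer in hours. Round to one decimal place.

Audio total: 64 + 160 = 224 kbps = 0.224 Mbps.
conference talk: 5.034 Mbps × 1800 s × 1.10 = 9967.3 Mb
sports highlight package: 16.524 Mbps × 960 s × 1.10 = 17449.3 Mb
time-lapse clip: 60.124 Mbps × 115 s × 1.10 = 7605.7 Mb
music video: 17.524 Mbps × 482 s × 1.10 = 9291.2 Mb
drone footage reel: 88.224 Mbps × 780 s × 1.10 = 75696.2 Mb
Total: 120009.8 Mb = 15001.2 MB.
At 20 Mbps: 120009.8 / 20 = 6000 s ≈ 1.67 hours.

1.7 hours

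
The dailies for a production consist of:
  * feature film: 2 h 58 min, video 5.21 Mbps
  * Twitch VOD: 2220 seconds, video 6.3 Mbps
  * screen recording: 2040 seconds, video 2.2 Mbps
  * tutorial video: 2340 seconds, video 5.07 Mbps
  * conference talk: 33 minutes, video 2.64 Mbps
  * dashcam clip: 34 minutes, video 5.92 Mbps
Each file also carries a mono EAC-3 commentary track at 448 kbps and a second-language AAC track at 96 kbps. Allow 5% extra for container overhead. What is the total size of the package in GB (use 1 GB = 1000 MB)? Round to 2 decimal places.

Audio total: 448 + 96 = 544 kbps = 0.544 Mbps.
feature film: 5.754 Mbps × 10680 s × 1.05 = 64525.4 Mb
Twitch VOD: 6.844 Mbps × 2220 s × 1.05 = 15953.4 Mb
screen recording: 2.744 Mbps × 2040 s × 1.05 = 5877.6 Mb
tutorial video: 5.614 Mbps × 2340 s × 1.05 = 13793.6 Mb
conference talk: 3.184 Mbps × 1980 s × 1.05 = 6619.5 Mb
dashcam clip: 6.464 Mbps × 2040 s × 1.05 = 13845.9 Mb
Total: 120615.4 Mb = 15076.9 MB.
= 15.08 GB.

15.08 GB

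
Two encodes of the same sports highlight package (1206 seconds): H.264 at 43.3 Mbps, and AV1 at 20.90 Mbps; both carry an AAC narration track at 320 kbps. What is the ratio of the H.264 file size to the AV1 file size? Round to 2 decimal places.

Audio: 320 kbps = 0.320 Mbps.
H.264: 43.620 Mbps × 1206 s = 52605.7 Mb = 6.576 GB.
AV1: 21.220 Mbps × 1206 s = 25591.3 Mb = 3.199 GB.
Ratio: 6.576 / 3.199 = 2.056.

2.06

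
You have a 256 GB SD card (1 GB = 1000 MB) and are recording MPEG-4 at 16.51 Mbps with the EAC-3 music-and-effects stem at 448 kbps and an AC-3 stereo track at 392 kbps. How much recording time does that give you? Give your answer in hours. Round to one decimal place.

32.8 hours

Audio total: 448 + 392 = 840 kbps = 0.840 Mbps.
Total bitrate: 16.51 + 0.840 = 17.350 Mbps.
Capacity: 256 GB = 2,048,000 Mb.
Recording time: 2,048,000 / 17.350 = 118,040 s ≈ 32.8 hours.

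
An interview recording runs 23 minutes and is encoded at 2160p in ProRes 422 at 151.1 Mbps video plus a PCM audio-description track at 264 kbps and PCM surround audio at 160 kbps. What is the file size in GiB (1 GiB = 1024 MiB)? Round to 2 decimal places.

24.34 GiB

23 min = 1380 s
Audio total: 264 + 160 = 424 kbps = 0.424 Mbps.
Total bitrate: 151.1 + 0.424 = 151.524 Mbps.
Stream data: 151.524 Mbps × 1380 s = 209103.1 Mb.
209,103 Mb = 26,137,890,000 bytes ÷ 1,073,741,824 = 24.34 GiB.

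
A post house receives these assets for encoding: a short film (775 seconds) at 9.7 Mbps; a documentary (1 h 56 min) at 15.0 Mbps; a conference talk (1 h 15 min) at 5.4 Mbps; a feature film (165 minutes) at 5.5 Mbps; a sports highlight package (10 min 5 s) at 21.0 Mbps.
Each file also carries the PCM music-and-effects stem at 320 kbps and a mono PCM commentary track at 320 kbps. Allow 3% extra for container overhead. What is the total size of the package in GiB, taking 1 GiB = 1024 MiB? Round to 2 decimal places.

26.13 GiB

Audio total: 320 + 320 = 640 kbps = 0.640 Mbps.
short film: 10.340 Mbps × 775 s × 1.03 = 8253.9 Mb
documentary: 15.640 Mbps × 6960 s × 1.03 = 112120.0 Mb
conference talk: 6.040 Mbps × 4500 s × 1.03 = 27995.4 Mb
feature film: 6.140 Mbps × 9900 s × 1.03 = 62609.6 Mb
sports highlight package: 21.640 Mbps × 605 s × 1.03 = 13485.0 Mb
Total: 224463.9 Mb = 28058.0 MB.
= 26.13 GiB.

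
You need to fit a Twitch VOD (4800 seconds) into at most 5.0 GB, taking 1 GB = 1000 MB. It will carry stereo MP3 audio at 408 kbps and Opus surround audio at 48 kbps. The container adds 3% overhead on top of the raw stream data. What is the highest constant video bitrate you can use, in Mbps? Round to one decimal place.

7.6 Mbps

Budget: 5.0 GB = 40000.0 Mb.
Stream payload after overhead: 40000.0 / 1.03 = 38835.0 Mb.
Total bitrate budget: 38835.0 Mb / 4800 s = 8.091 Mbps.
Audio total: 408 + 48 = 456 kbps = 0.456 Mbps.
Video: 8.091 − 0.456 = 7.635 Mbps.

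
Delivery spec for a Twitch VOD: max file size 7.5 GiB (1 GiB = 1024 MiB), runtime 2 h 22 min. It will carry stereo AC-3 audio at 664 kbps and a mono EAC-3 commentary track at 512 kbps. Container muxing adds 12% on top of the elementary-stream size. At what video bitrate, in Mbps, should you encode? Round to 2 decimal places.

5.58 Mbps

Budget: 7.5 GiB = 64424.5 Mb.
Stream payload after overhead: 64424.5 / 1.12 = 57521.9 Mb.
2 h 22 min = 142 min = 8520 s
Total bitrate budget: 57521.9 Mb / 8520 s = 6.751 Mbps.
Audio total: 664 + 512 = 1176 kbps = 1.176 Mbps.
Video: 6.751 − 1.176 = 5.575 Mbps.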